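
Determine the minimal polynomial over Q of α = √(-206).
m_α(x) = x^2 + 206

α satisfies α^2 + 206 = 0, so x^2 + 206 annihilates α. Since d = -206 is squarefree and ≠ 1, it is not a perfect square in Q, so x^2 + 206 has no rational root and is therefore irreducible over Q (a degree-2 polynomial over a field is irreducible iff it has no root). Hence m_α(x) = x^2 + 206.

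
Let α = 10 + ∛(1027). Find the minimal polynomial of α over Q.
m_α(x) = x^3 - 30x^2 + 300x - 2027

Set β = α - 10 = ∛(1027), so β^3 = 1027. Then (α - 10)^3 - 1027 = 0, i.e. α is a root of g(x) = (x - 10)^3 - 1027 = x^3 - 30x^2 + 300x - 2027. Since g(x) = h(x - 10) where h(x) = x^3 - 1027, and h is irreducible over Q (because 1027 is not a perfect cube, so h has no rational root, and a monic cubic with no rational root is irreducible), g is also irreducible (irreducibility is preserved under the substitution x → x - 10). Hence m_α(x) = x^3 - 30x^2 + 300x - 2027.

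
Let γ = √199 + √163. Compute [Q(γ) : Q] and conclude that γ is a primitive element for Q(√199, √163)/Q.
[Q(γ) : Q] = 4 (equivalently, Q(γ) = Q(√199, √163))

Obviously Q(γ) ⊆ Q(√199, √163), and [Q(√199, √163):Q] = 4 (since 199, 163 are distinct squarefree integers > 1 with 32437 not a perfect square). To show equality we compute the minimal polynomial of γ. From γ = √199 + √163: γ^2 = 199 + 2√(32437) + 163 = 362 + 2√(32437), so γ^2 - 362 = 2√(32437); squaring, (γ^2 - 362)^2 = 4·32437, i.e. γ^4 - 724γ^2 + 131044 - 129748 = 0, i.e. γ^4 - 724γ^2 + 1296 = 0. So γ is a root of x^4 - 724x^2 + 1296. This polynomial is irreducible over Q: it has no rational root (each ±√199 ± √163 is irrational), and any factorization into two quadratics over Q would force √(32437) ∈ Q (pairing opposite roots) or √199, √163 ∈ Q (other pairings), all impossible. Hence [Q(γ):Q] = 4 = [Q(√199, √163):Q], so Q(γ) = Q(√199, √163).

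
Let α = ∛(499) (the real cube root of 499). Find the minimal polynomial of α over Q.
m_α(x) = x^3 - 499

α satisfies α^3 = 499, so x^3 - 499 annihilates α. By the rational root test, a rational root p/q (in lowest terms) of x^3 - 499 would satisfy p^3 = 499 q^3, forcing q = 1 and p^3 = 499; but 499 is not a perfect cube, contradiction. A monic cubic over Q with no rational root is irreducible (any nontrivial factorization would include a linear factor). Hence x^3 - 499 is the minimal polynomial of α, and in particular [Q(α):Q] = 3.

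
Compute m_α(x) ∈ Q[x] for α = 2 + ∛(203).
m_α(x) = x^3 - 6x^2 + 12x - 211

Set β = α - 2 = ∛(203), so β^3 = 203. Then (α - 2)^3 - 203 = 0, i.e. α is a root of g(x) = (x - 2)^3 - 203 = x^3 - 6x^2 + 12x - 211. Since g(x) = h(x - 2) where h(x) = x^3 - 203, and h is irreducible over Q (because 203 is not a perfect cube, so h has no rational root, and a monic cubic with no rational root is irreducible), g is also irreducible (irreducibility is preserved under the substitution x → x - 2). Hence m_α(x) = x^3 - 6x^2 + 12x - 211.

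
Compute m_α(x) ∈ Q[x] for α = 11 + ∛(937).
m_α(x) = x^3 - 33x^2 + 363x - 2268

Set β = α - 11 = ∛(937), so β^3 = 937. Then (α - 11)^3 - 937 = 0, i.e. α is a root of g(x) = (x - 11)^3 - 937 = x^3 - 33x^2 + 363x - 2268. Since g(x) = h(x - 11) where h(x) = x^3 - 937, and h is irreducible over Q (because 937 is not a perfect cube, so h has no rational root, and a monic cubic with no rational root is irreducible), g is also irreducible (irreducibility is preserved under the substitution x → x - 11). Hence m_α(x) = x^3 - 33x^2 + 363x - 2268.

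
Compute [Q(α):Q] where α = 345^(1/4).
[Q(α):Q] = 4

α is a root of x^4 - 345. By Eisenstein's criterion at the prime p = 3 (which divides the constant term 345 but p^2 = 9 does not, since 345 is squarefree), x^4 - 345 is irreducible over Q. Hence [Q(α):Q] = 4.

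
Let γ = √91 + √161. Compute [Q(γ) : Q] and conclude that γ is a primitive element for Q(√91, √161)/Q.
[Q(γ) : Q] = 4 (equivalently, Q(γ) = Q(√91, √161))

Obviously Q(γ) ⊆ Q(√91, √161), and [Q(√91, √161):Q] = 4 (since 91, 161 are distinct squarefree integers > 1 with 14651 not a perfect square). To show equality we compute the minimal polynomial of γ. From γ = √91 + √161: γ^2 = 91 + 2√(14651) + 161 = 252 + 2√(14651), so γ^2 - 252 = 2√(14651); squaring, (γ^2 - 252)^2 = 4·14651, i.e. γ^4 - 504γ^2 + 63504 - 58604 = 0, i.e. γ^4 - 504γ^2 + 4900 = 0. So γ is a root of x^4 - 504x^2 + 4900. This polynomial is irreducible over Q: it has no rational root (each ±√91 ± √161 is irrational), and any factorization into two quadratics over Q would force √(14651) ∈ Q (pairing opposite roots) or √91, √161 ∈ Q (other pairings), all impossible. Hence [Q(γ):Q] = 4 = [Q(√91, √161):Q], so Q(γ) = Q(√91, √161).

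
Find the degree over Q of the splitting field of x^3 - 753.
[K : Q] = 6

The roots of x^3 - 753 are ∛753, ω∛753, ω^2∛753 where ω = e^(2πi/3) is a primitive cube root of unity, so K = Q(∛753, ω). Now [Q(∛753):Q] = 3 (since 753 is not a perfect cube, x^3 - 753 is irreducible) and [Q(ω):Q] = 2. Both 2 and 3 divide [K:Q], and [K:Q] ≤ 3·2 = 6, so [K:Q] = 6. (Equivalently: Q(∛753) ⊂ R but ω ∉ R, so [K : Q(∛753)] = 2.)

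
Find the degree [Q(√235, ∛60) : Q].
[Q(√235, ∛60) : Q] = 6

Let L = Q(√235, ∛60). Since Q(√235) ⊂ L and [Q(√235):Q] = 2, the tower law gives 2 | [L:Q]. Likewise Q(∛60) ⊂ L with [Q(∛60):Q] = 3 (because 60 is not a perfect cube), so 3 | [L:Q]. As gcd(2,3) = 1, [L:Q] is divisible by 6. Conversely L is generated over Q by √235 and ∛60, so [L:Q] ≤ 2·3 = 6. Therefore [Q(√235, ∛60) : Q] = 6.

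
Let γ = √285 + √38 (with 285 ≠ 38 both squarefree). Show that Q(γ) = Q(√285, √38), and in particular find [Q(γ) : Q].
[Q(γ) : Q] = 4 (equivalently, Q(γ) = Q(√285, √38))

Obviously Q(γ) ⊆ Q(√285, √38), and [Q(√285, √38):Q] = 4 (since 285, 38 are distinct squarefree integers > 1 with 10830 not a perfect square). To show equality we compute the minimal polynomial of γ. From γ = √285 + √38: γ^2 = 285 + 2√(10830) + 38 = 323 + 2√(10830), so γ^2 - 323 = 2√(10830); squaring, (γ^2 - 323)^2 = 4·10830, i.e. γ^4 - 646γ^2 + 104329 - 43320 = 0, i.e. γ^4 - 646γ^2 + 61009 = 0. So γ is a root of x^4 - 646x^2 + 61009. This polynomial is irreducible over Q: it has no rational root (each ±√285 ± √38 is irrational), and any factorization into two quadratics over Q would force √(10830) ∈ Q (pairing opposite roots) or √285, √38 ∈ Q (other pairings), all impossible. Hence [Q(γ):Q] = 4 = [Q(√285, √38):Q], so Q(γ) = Q(√285, √38).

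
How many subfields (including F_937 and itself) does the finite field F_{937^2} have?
F_{937^2} has 2 subfields

The subfields of F_{p^n} are exactly the fields F_{p^d} for d | n (each is the fixed field of the unique index-d subgroup of Gal(F_{p^n}/F_p) ≅ Z/nZ). The divisors of n = 2 are {1, 2}, giving 2 subfields: F_{937^1}, F_{937^2}.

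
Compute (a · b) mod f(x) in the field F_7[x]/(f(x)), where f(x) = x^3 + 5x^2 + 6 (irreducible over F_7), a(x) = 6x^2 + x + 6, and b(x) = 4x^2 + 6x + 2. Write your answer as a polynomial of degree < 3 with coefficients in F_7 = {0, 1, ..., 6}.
a · b ≡ x^2 + 6x + 2 (mod f(x))

Multiply in F_7[x]: a(x)·b(x) = (6x^2 + x + 6)·(4x^2 + 6x + 2) = 3x^4 + 5x^3 + 3x + 5. This has degree ≥ 3, so divide by f(x) over F_7: 3x^4 + 5x^3 + 3x + 5 = (3x + 4)·(x^3 + 5x^2 + 6) + (x^2 + 6x + 2). Hence a·b ≡ x^2 + 6x + 2 (mod f). (F_7[x]/(f) is a field with 7^3 = 343 elements since f is irreducible of degree 3.)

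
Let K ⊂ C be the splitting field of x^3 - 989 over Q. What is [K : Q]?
[K : Q] = 6

The roots of x^3 - 989 are ∛989, ω∛989, ω^2∛989 where ω = e^(2πi/3) is a primitive cube root of unity, so K = Q(∛989, ω). Now [Q(∛989):Q] = 3 (since 989 is not a perfect cube, x^3 - 989 is irreducible) and [Q(ω):Q] = 2. Both 2 and 3 divide [K:Q], and [K:Q] ≤ 3·2 = 6, so [K:Q] = 6. (Equivalently: Q(∛989) ⊂ R but ω ∉ R, so [K : Q(∛989)] = 2.)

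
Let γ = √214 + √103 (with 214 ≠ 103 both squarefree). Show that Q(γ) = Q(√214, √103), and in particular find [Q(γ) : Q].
[Q(γ) : Q] = 4 (equivalently, Q(γ) = Q(√214, √103))

Obviously Q(γ) ⊆ Q(√214, √103), and [Q(√214, √103):Q] = 4 (since 214, 103 are distinct squarefree integers > 1 with 22042 not a perfect square). To show equality we compute the minimal polynomial of γ. From γ = √214 + √103: γ^2 = 214 + 2√(22042) + 103 = 317 + 2√(22042), so γ^2 - 317 = 2√(22042); squaring, (γ^2 - 317)^2 = 4·22042, i.e. γ^4 - 634γ^2 + 100489 - 88168 = 0, i.e. γ^4 - 634γ^2 + 12321 = 0. So γ is a root of x^4 - 634x^2 + 12321. This polynomial is irreducible over Q: it has no rational root (each ±√214 ± √103 is irrational), and any factorization into two quadratics over Q would force √(22042) ∈ Q (pairing opposite roots) or √214, √103 ∈ Q (other pairings), all impossible. Hence [Q(γ):Q] = 4 = [Q(√214, √103):Q], so Q(γ) = Q(√214, √103).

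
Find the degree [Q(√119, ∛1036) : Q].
[Q(√119, ∛1036) : Q] = 6

Let L = Q(√119, ∛1036). Since Q(√119) ⊂ L and [Q(√119):Q] = 2, the tower law gives 2 | [L:Q]. Likewise Q(∛1036) ⊂ L with [Q(∛1036):Q] = 3 (because 1036 is not a perfect cube), so 3 | [L:Q]. As gcd(2,3) = 1, [L:Q] is divisible by 6. Conversely L is generated over Q by √119 and ∛1036, so [L:Q] ≤ 2·3 = 6. Therefore [Q(√119, ∛1036) : Q] = 6.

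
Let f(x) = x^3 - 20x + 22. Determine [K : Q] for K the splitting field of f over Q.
[K : Q] = 6

By the rational root test, any rational root of the monic integer polynomial f(x) = x^3 - 20x + 22 must be an integer dividing the constant term 22, i.e. one of ±{1, 2, 11, 22}. Evaluating: f(1) = 3, f(-1) = 41, f(2) = -10, f(-2) = 54, f(11) = 1133, f(-11) = -1089, f(22) = 10230, f(-22) = -10186; none is 0, so f has no rational root and is therefore irreducible over Q (a cubic with no linear factor over a field is irreducible). For an irreducible cubic, the Galois group is A_3 or S_3 according as the discriminant disc(f) = -4a^3 - 27b^2 = -4·(-20)^3 - 27·(22)^2 = 18932 is or is not a square in Q. Here disc(f) = 18932 is not a perfect square in Q, so the Galois group of f over Q is not contained in A_3 and must be all of S_3. The splitting field has degree |S_3| = 6 over Q, so [K : Q] = 6.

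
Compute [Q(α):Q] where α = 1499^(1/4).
[Q(α):Q] = 4

α is a root of x^4 - 1499. By Eisenstein's criterion at the prime p = 1499 (which divides the constant term 1499 but p^2 = 2247001 does not, since 1499 is squarefree), x^4 - 1499 is irreducible over Q. Hence [Q(α):Q] = 4.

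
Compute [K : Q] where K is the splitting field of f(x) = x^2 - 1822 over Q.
[K : Q] = 2

f(x) = x^2 - 1822 factors as (x - √1822)(x + √1822). The splitting field is K = Q(√1822). Since 1822 is squarefree and > 1, it is not a perfect square, so x^2 - 1822 is irreducible over Q and [Q(√1822) : Q] = 2. Hence [K : Q] = 2.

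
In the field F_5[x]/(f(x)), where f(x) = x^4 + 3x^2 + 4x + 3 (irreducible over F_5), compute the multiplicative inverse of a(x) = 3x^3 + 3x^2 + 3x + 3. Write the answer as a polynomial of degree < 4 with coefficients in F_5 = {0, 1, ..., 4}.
a(x)^(-1) ≡ 3x^3 + x^2 + 2x + 3 (mod f(x))

Since f is irreducible over F_5, F_5[x]/(f) is a field and a(x) ≠ 0 has an inverse. Apply the extended Euclidean algorithm to f(x) and a(x) in F_5[x]: f(x) = (2x + 3)·a(x) + (3x^2 + 4x + 4);  a(x) = (x + 3)·(3x^2 + 4x + 4) + (2x + 1);  (3x^2 + 4x + 4) = (4x)·(2x + 1) + (4). The last nonzero remainder is the constant 4 = gcd(f, a) in F_5. Back-substituting through the division chain expresses 4 = s(x)·a(x) + t(x)·f(x) with s(x) ≡ 2x^3 + 4x^2 + 3x + 2 (mod f), so (2x^3 + 4x^2 + 3x + 2)·a(x) ≡ 4 (mod f). Multiplying by 4^(-1) ≡ 4 in F_5 gives a(x)^(-1) ≡ 4·(2x^3 + 4x^2 + 3x + 2) ≡ 3x^3 + x^2 + 2x + 3 (mod f). Check: (3x^3 + 3x^2 + 3x + 3)·(3x^3 + x^2 + 2x + 3) = 4x^6 + 2x^5 + 3x^4 + 2x^3 + 3x^2 + 4 ≡ 1 (mod x^4 + 3x^2 + 4x + 3).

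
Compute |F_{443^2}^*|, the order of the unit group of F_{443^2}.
|F_{443^2}^*| = 196248

F_{443^2} has 443^2 = 196249 elements; its multiplicative group consists of all nonzero elements, so |F_{443^2}^*| = 196249 - 1 = 196248. (It is cyclic since any finite subgroup of the multiplicative group of a field is cyclic.)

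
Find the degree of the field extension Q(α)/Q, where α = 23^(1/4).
[Q(α):Q] = 4

α is a root of x^4 - 23. By Eisenstein's criterion at the prime p = 23 (which divides the constant term 23 but p^2 = 529 does not, since 23 is squarefree), x^4 - 23 is irreducible over Q. Hence [Q(α):Q] = 4.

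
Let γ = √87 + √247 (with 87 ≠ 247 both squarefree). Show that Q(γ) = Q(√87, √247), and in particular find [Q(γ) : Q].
[Q(γ) : Q] = 4 (equivalently, Q(γ) = Q(√87, √247))

Obviously Q(γ) ⊆ Q(√87, √247), and [Q(√87, √247):Q] = 4 (since 87, 247 are distinct squarefree integers > 1 with 21489 not a perfect square). To show equality we compute the minimal polynomial of γ. From γ = √87 + √247: γ^2 = 87 + 2√(21489) + 247 = 334 + 2√(21489), so γ^2 - 334 = 2√(21489); squaring, (γ^2 - 334)^2 = 4·21489, i.e. γ^4 - 668γ^2 + 111556 - 85956 = 0, i.e. γ^4 - 668γ^2 + 25600 = 0. So γ is a root of x^4 - 668x^2 + 25600. This polynomial is irreducible over Q: it has no rational root (each ±√87 ± √247 is irrational), and any factorization into two quadratics over Q would force √(21489) ∈ Q (pairing opposite roots) or √87, √247 ∈ Q (other pairings), all impossible. Hence [Q(γ):Q] = 4 = [Q(√87, √247):Q], so Q(γ) = Q(√87, √247).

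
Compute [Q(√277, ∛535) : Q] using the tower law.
[Q(√277, ∛535) : Q] = 6

Let L = Q(√277, ∛535). Since Q(√277) ⊂ L and [Q(√277):Q] = 2, the tower law gives 2 | [L:Q]. Likewise Q(∛535) ⊂ L with [Q(∛535):Q] = 3 (because 535 is not a perfect cube), so 3 | [L:Q]. As gcd(2,3) = 1, [L:Q] is divisible by 6. Conversely L is generated over Q by √277 and ∛535, so [L:Q] ≤ 2·3 = 6. Therefore [Q(√277, ∛535) : Q] = 6.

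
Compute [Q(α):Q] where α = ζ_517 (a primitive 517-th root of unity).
[Q(α):Q] = 460

The minimal polynomial of ζ_517 over Q is the 517-th cyclotomic polynomial Φ_517(x), which is irreducible over Q and has degree φ(517) = 460. Hence [Q(α):Q] = φ(517) = 460.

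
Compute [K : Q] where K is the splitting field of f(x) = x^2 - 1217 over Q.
[K : Q] = 2

f(x) = x^2 - 1217 factors as (x - √1217)(x + √1217). The splitting field is K = Q(√1217). Since 1217 is squarefree and > 1, it is not a perfect square, so x^2 - 1217 is irreducible over Q and [Q(√1217) : Q] = 2. Hence [K : Q] = 2.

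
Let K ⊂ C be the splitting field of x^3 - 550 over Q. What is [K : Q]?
[K : Q] = 6

The roots of x^3 - 550 are ∛550, ω∛550, ω^2∛550 where ω = e^(2πi/3) is a primitive cube root of unity, so K = Q(∛550, ω). Now [Q(∛550):Q] = 3 (since 550 is not a perfect cube, x^3 - 550 is irreducible) and [Q(ω):Q] = 2. Both 2 and 3 divide [K:Q], and [K:Q] ≤ 3·2 = 6, so [K:Q] = 6. (Equivalently: Q(∛550) ⊂ R but ω ∉ R, so [K : Q(∛550)] = 2.)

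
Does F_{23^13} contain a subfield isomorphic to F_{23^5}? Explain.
No: F_{23^5} is not a subfield of F_{23^13}

F_{p^m} embeds in F_{p^n} iff m | n. Here 5 ∤ 13 (since 13 = 2·5 + 3 with remainder 3 ≠ 0), so F_{23^5} is not a subfield of F_{23^13}. Equivalently: if it were, the tower law would give 5 = [F_{23^5}:F_23] dividing [F_{23^13}:F_23] = 13, contradiction.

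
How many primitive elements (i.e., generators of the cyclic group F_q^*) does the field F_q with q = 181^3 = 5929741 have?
There are φ(5929740) = 1550016 primitive elements

F_q^* is cyclic of order q - 1 = 5929740. A cyclic group of order m has exactly φ(m) generators. Here m = 5929740 = 2^2 · 3^3 · 5 · 79 · 139, so the number of primitive elements is φ(5929740) = 1550016.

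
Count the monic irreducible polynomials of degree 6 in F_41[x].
There are 791672280 monic irreducible polynomials of degree 6 over F_41

Each element of F_{41^6} that lies in no proper subfield is a root of exactly one monic irreducible of degree 6 over F_41, and each such polynomial has 6 distinct roots in F_{41^6}. By Möbius inversion the count is N_41(6) = (1/6) Σ_{d|6} μ(6/d) · 41^d = (1/6)(μ(6)·41^1 + μ(3)·41^2 + μ(2)·41^3 + μ(1)·41^6) = 4750033680/6 = 791672280.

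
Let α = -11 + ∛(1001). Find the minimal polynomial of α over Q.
m_α(x) = x^3 + 33x^2 + 363x + 330

Set β = α + 11 = ∛(1001), so β^3 = 1001. Then (α + 11)^3 - 1001 = 0, i.e. α is a root of g(x) = (x + 11)^3 - 1001 = x^3 + 33x^2 + 363x + 330. Since g(x) = h(x + 11) where h(x) = x^3 - 1001, and h is irreducible over Q (because 1001 is not a perfect cube, so h has no rational root, and a monic cubic with no rational root is irreducible), g is also irreducible (irreducibility is preserved under the substitution x → x + 11). Hence m_α(x) = x^3 + 33x^2 + 363x + 330.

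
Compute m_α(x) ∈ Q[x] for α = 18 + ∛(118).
m_α(x) = x^3 - 54x^2 + 972x - 5950

Set β = α - 18 = ∛(118), so β^3 = 118. Then (α - 18)^3 - 118 = 0, i.e. α is a root of g(x) = (x - 18)^3 - 118 = x^3 - 54x^2 + 972x - 5950. Since g(x) = h(x - 18) where h(x) = x^3 - 118, and h is irreducible over Q (because 118 is not a perfect cube, so h has no rational root, and a monic cubic with no rational root is irreducible), g is also irreducible (irreducibility is preserved under the substitution x → x - 18). Hence m_α(x) = x^3 - 54x^2 + 972x - 5950.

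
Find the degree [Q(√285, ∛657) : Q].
[Q(√285, ∛657) : Q] = 6

Let L = Q(√285, ∛657). Since Q(√285) ⊂ L and [Q(√285):Q] = 2, the tower law gives 2 | [L:Q]. Likewise Q(∛657) ⊂ L with [Q(∛657):Q] = 3 (because 657 is not a perfect cube), so 3 | [L:Q]. As gcd(2,3) = 1, [L:Q] is divisible by 6. Conversely L is generated over Q by √285 and ∛657, so [L:Q] ≤ 2·3 = 6. Therefore [Q(√285, ∛657) : Q] = 6.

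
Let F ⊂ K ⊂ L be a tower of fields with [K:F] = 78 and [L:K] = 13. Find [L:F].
[L:F] = 1014

The tower law says that for any tower of field extensions F ⊂ K ⊂ L with finite degrees, [L:F] = [L:K] · [K:F]. Here this gives [L:F] = 13 · 78 = 1014.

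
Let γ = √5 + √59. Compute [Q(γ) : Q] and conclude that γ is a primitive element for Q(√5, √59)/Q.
[Q(γ) : Q] = 4 (equivalently, Q(γ) = Q(√5, √59))

Obviously Q(γ) ⊆ Q(√5, √59), and [Q(√5, √59):Q] = 4 (since 5, 59 are distinct squarefree integers > 1 with 295 not a perfect square). To show equality we compute the minimal polynomial of γ. From γ = √5 + √59: γ^2 = 5 + 2√(295) + 59 = 64 + 2√(295), so γ^2 - 64 = 2√(295); squaring, (γ^2 - 64)^2 = 4·295, i.e. γ^4 - 128γ^2 + 4096 - 1180 = 0, i.e. γ^4 - 128γ^2 + 2916 = 0. So γ is a root of x^4 - 128x^2 + 2916. This polynomial is irreducible over Q: it has no rational root (each ±√5 ± √59 is irrational), and any factorization into two quadratics over Q would force √(295) ∈ Q (pairing opposite roots) or √5, √59 ∈ Q (other pairings), all impossible. Hence [Q(γ):Q] = 4 = [Q(√5, √59):Q], so Q(γ) = Q(√5, √59).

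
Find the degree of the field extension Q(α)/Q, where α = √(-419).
[Q(α):Q] = 2

[Q(α):Q] equals the degree of the minimal polynomial of α. Here α^2 = -419 and x^2 + 419 is irreducible (d = -419 is squarefree, ≠ 1, hence not a square), so deg(m_α) = 2. Thus [Q(α):Q] = 2.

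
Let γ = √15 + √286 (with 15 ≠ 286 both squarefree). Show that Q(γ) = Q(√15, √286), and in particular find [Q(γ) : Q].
[Q(γ) : Q] = 4 (equivalently, Q(γ) = Q(√15, √286))

Obviously Q(γ) ⊆ Q(√15, √286), and [Q(√15, √286):Q] = 4 (since 15, 286 are distinct squarefree integers > 1 with 4290 not a perfect square). To show equality we compute the minimal polynomial of γ. From γ = √15 + √286: γ^2 = 15 + 2√(4290) + 286 = 301 + 2√(4290), so γ^2 - 301 = 2√(4290); squaring, (γ^2 - 301)^2 = 4·4290, i.e. γ^4 - 602γ^2 + 90601 - 17160 = 0, i.e. γ^4 - 602γ^2 + 73441 = 0. So γ is a root of x^4 - 602x^2 + 73441. This polynomial is irreducible over Q: it has no rational root (each ±√15 ± √286 is irrational), and any factorization into two quadratics over Q would force √(4290) ∈ Q (pairing opposite roots) or √15, √286 ∈ Q (other pairings), all impossible. Hence [Q(γ):Q] = 4 = [Q(√15, √286):Q], so Q(γ) = Q(√15, √286).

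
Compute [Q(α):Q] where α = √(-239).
[Q(α):Q] = 2

[Q(α):Q] equals the degree of the minimal polynomial of α. Here α^2 = -239 and x^2 + 239 is irreducible (d = -239 is squarefree, ≠ 1, hence not a square), so deg(m_α) = 2. Thus [Q(α):Q] = 2.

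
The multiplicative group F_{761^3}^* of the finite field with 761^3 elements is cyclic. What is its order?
|F_{761^3}^*| = 440711080

F_{761^3} has 761^3 = 440711081 elements; its multiplicative group consists of all nonzero elements, so |F_{761^3}^*| = 440711081 - 1 = 440711080. (It is cyclic since any finite subgroup of the multiplicative group of a field is cyclic.)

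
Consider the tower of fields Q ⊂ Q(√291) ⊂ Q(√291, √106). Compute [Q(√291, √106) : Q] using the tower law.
[Q(√291, √106) : Q] = 4

[Q(√291):Q] = 2 (min poly x^2 - 291, irreducible since 291 is squarefree > 1). For the top step, suppose √106 ∈ Q(√291), say √106 = c + d√291 with c, d ∈ Q. Squaring: 106 = c^2 + 291d^2 + 2cd√291. Since √291 ∉ Q this forces 2cd = 0. If d = 0 then √106 = c ∈ Q, contradicting 106 squarefree > 1. If c = 0 then 106 = 291d^2, so 291·106 = (291d)^2 is a perfect square in Q — but 291·106 = 30846 is not a perfect square (since 291 and 106 are distinct squarefree integers). Contradiction. Hence √106 ∉ Q(√291), so x^2 - 106 stays irreducible over Q(√291) and [Q(√291, √106) : Q(√291)] = 2. By the tower law, [Q(√291, √106) : Q] = 2 · 2 = 4.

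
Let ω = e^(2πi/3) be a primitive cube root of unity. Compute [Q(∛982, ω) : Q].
[Q(∛982, ω) : Q] = 6

[Q(∛982):Q] = 3 (min poly x^3 - 982, irreducible since 982 is not a perfect cube). [Q(ω):Q] = 2 (min poly x^2 + x + 1). Since Q(∛982) ⊂ R and ω ∉ R, we have ω ∉ Q(∛982), so x^2 + x + 1 remains irreducible over Q(∛982) and [Q(∛982, ω) : Q(∛982)] = 2. By the tower law, [Q(∛982, ω) : Q] = 3 · 2 = 6. (In fact Q(∛982, ω) is the splitting field of x^3 - 982 over Q.)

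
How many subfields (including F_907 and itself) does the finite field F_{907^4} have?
F_{907^4} has 3 subfields

The subfields of F_{p^n} are exactly the fields F_{p^d} for d | n (each is the fixed field of the unique index-d subgroup of Gal(F_{p^n}/F_p) ≅ Z/nZ). The divisors of n = 4 are {1, 2, 4}, giving 3 subfields: F_{907^1}, F_{907^2}, F_{907^4}.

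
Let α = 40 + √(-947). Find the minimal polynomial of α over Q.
m_α(x) = x^2 - 80x + 2547

From α - 40 = √(-947), squaring gives (α - 40)^2 = -947, i.e. α^2 - 80α + 1600 = -947, so α^2 - 80α + 2547 = 0. The discriminant of x^2 - 80x + 2547 is (-80)^2 - 4·(2547) = 6400 - 10188 = -3788, and 4·(-947) is not a perfect square in Q since -947 is squarefree and ≠ 1. Hence x^2 - 80x + 2547 is irreducible over Q and is the minimal polynomial of α.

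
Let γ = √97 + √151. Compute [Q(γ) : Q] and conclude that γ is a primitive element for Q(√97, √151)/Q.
[Q(γ) : Q] = 4 (equivalently, Q(γ) = Q(√97, √151))

Obviously Q(γ) ⊆ Q(√97, √151), and [Q(√97, √151):Q] = 4 (since 97, 151 are distinct squarefree integers > 1 with 14647 not a perfect square). To show equality we compute the minimal polynomial of γ. From γ = √97 + √151: γ^2 = 97 + 2√(14647) + 151 = 248 + 2√(14647), so γ^2 - 248 = 2√(14647); squaring, (γ^2 - 248)^2 = 4·14647, i.e. γ^4 - 496γ^2 + 61504 - 58588 = 0, i.e. γ^4 - 496γ^2 + 2916 = 0. So γ is a root of x^4 - 496x^2 + 2916. This polynomial is irreducible over Q: it has no rational root (each ±√97 ± √151 is irrational), and any factorization into two quadratics over Q would force √(14647) ∈ Q (pairing opposite roots) or √97, √151 ∈ Q (other pairings), all impossible. Hence [Q(γ):Q] = 4 = [Q(√97, √151):Q], so Q(γ) = Q(√97, √151).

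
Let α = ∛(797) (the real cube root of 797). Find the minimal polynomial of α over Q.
m_α(x) = x^3 - 797

α satisfies α^3 = 797, so x^3 - 797 annihilates α. By the rational root test, a rational root p/q (in lowest terms) of x^3 - 797 would satisfy p^3 = 797 q^3, forcing q = 1 and p^3 = 797; but 797 is not a perfect cube, contradiction. A monic cubic over Q with no rational root is irreducible (any nontrivial factorization would include a linear factor). Hence x^3 - 797 is the minimal polynomial of α, and in particular [Q(α):Q] = 3.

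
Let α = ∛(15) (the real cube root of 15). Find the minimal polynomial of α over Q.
m_α(x) = x^3 - 15

α satisfies α^3 = 15, so x^3 - 15 annihilates α. By the rational root test, a rational root p/q (in lowest terms) of x^3 - 15 would satisfy p^3 = 15 q^3, forcing q = 1 and p^3 = 15; but 15 is not a perfect cube, contradiction. A monic cubic over Q with no rational root is irreducible (any nontrivial factorization would include a linear factor). Hence x^3 - 15 is the minimal polynomial of α, and in particular [Q(α):Q] = 3.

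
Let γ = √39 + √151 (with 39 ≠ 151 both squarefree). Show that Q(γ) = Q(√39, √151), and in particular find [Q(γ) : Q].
[Q(γ) : Q] = 4 (equivalently, Q(γ) = Q(√39, √151))

Obviously Q(γ) ⊆ Q(√39, √151), and [Q(√39, √151):Q] = 4 (since 39, 151 are distinct squarefree integers > 1 with 5889 not a perfect square). To show equality we compute the minimal polynomial of γ. From γ = √39 + √151: γ^2 = 39 + 2√(5889) + 151 = 190 + 2√(5889), so γ^2 - 190 = 2√(5889); squaring, (γ^2 - 190)^2 = 4·5889, i.e. γ^4 - 380γ^2 + 36100 - 23556 = 0, i.e. γ^4 - 380γ^2 + 12544 = 0. So γ is a root of x^4 - 380x^2 + 12544. This polynomial is irreducible over Q: it has no rational root (each ±√39 ± √151 is irrational), and any factorization into two quadratics over Q would force √(5889) ∈ Q (pairing opposite roots) or √39, √151 ∈ Q (other pairings), all impossible. Hence [Q(γ):Q] = 4 = [Q(√39, √151):Q], so Q(γ) = Q(√39, √151).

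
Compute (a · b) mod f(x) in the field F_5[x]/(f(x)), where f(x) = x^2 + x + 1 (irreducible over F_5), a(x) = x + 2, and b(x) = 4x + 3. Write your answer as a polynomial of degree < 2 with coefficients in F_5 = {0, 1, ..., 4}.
a · b ≡ 2x + 2 (mod f(x))

Multiply in F_5[x]: a(x)·b(x) = (x + 2)·(4x + 3) = 4x^2 + x + 1. This has degree ≥ 2, so divide by f(x) over F_5: 4x^2 + x + 1 = (4)·(x^2 + x + 1) + (2x + 2). Hence a·b ≡ 2x + 2 (mod f). (F_5[x]/(f) is a field with 5^2 = 25 elements since f is irreducible of degree 2.)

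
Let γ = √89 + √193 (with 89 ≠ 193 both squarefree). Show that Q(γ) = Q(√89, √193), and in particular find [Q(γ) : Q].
[Q(γ) : Q] = 4 (equivalently, Q(γ) = Q(√89, √193))

Obviously Q(γ) ⊆ Q(√89, √193), and [Q(√89, √193):Q] = 4 (since 89, 193 are distinct squarefree integers > 1 with 17177 not a perfect square). To show equality we compute the minimal polynomial of γ. From γ = √89 + √193: γ^2 = 89 + 2√(17177) + 193 = 282 + 2√(17177), so γ^2 - 282 = 2√(17177); squaring, (γ^2 - 282)^2 = 4·17177, i.e. γ^4 - 564γ^2 + 79524 - 68708 = 0, i.e. γ^4 - 564γ^2 + 10816 = 0. So γ is a root of x^4 - 564x^2 + 10816. This polynomial is irreducible over Q: it has no rational root (each ±√89 ± √193 is irrational), and any factorization into two quadratics over Q would force √(17177) ∈ Q (pairing opposite roots) or √89, √193 ∈ Q (other pairings), all impossible. Hence [Q(γ):Q] = 4 = [Q(√89, √193):Q], so Q(γ) = Q(√89, √193).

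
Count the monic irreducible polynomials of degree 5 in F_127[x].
There are 6607673856 monic irreducible polynomials of degree 5 over F_127

Each element of F_{127^5} that lies in no proper subfield is a root of exactly one monic irreducible of degree 5 over F_127, and each such polynomial has 5 distinct roots in F_{127^5}. By Möbius inversion the count is N_127(5) = (1/5) Σ_{d|5} μ(5/d) · 127^d = (1/5)(μ(5)·127^1 + μ(1)·127^5) = 33038369280/5 = 6607673856.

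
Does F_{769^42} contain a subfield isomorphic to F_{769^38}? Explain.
No: F_{769^38} is not a subfield of F_{769^42}

F_{p^m} embeds in F_{p^n} iff m | n. Here 38 ∤ 42 (since 42 = 1·38 + 4 with remainder 4 ≠ 0), so F_{769^38} is not a subfield of F_{769^42}. Equivalently: if it were, the tower law would give 38 = [F_{769^38}:F_769] dividing [F_{769^42}:F_769] = 42, contradiction.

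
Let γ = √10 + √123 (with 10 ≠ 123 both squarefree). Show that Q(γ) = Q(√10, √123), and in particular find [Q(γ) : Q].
[Q(γ) : Q] = 4 (equivalently, Q(γ) = Q(√10, √123))

Obviously Q(γ) ⊆ Q(√10, √123), and [Q(√10, √123):Q] = 4 (since 10, 123 are distinct squarefree integers > 1 with 1230 not a perfect square). To show equality we compute the minimal polynomial of γ. From γ = √10 + √123: γ^2 = 10 + 2√(1230) + 123 = 133 + 2√(1230), so γ^2 - 133 = 2√(1230); squaring, (γ^2 - 133)^2 = 4·1230, i.e. γ^4 - 266γ^2 + 17689 - 4920 = 0, i.e. γ^4 - 266γ^2 + 12769 = 0. So γ is a root of x^4 - 266x^2 + 12769. This polynomial is irreducible over Q: it has no rational root (each ±√10 ± √123 is irrational), and any factorization into two quadratics over Q would force √(1230) ∈ Q (pairing opposite roots) or √10, √123 ∈ Q (other pairings), all impossible. Hence [Q(γ):Q] = 4 = [Q(√10, √123):Q], so Q(γ) = Q(√10, √123).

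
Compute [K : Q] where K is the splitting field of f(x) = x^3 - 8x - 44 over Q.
[K : Q] = 6

By the rational root test, any rational root of the monic integer polynomial f(x) = x^3 - 8x - 44 must be an integer dividing the constant term -44, i.e. one of ±{1, 2, 4, 11, 22, 44}. Evaluating: f(1) = -51, f(-1) = -37, f(2) = -52, f(-2) = -36, f(4) = -12, f(-4) = -76, f(11) = 1199, f(-11) = -1287, f(22) = 10428, f(-22) = -10516, f(44) = 84788, f(-44) = -84876; none is 0, so f has no rational root and is therefore irreducible over Q (a cubic with no linear factor over a field is irreducible). For an irreducible cubic, the Galois group is A_3 or S_3 according as the discriminant disc(f) = -4a^3 - 27b^2 = -4·(-8)^3 - 27·(-44)^2 = -50224 is or is not a square in Q. Here disc(f) = -50224 is not a perfect square in Q, so the Galois group of f over Q is not contained in A_3 and must be all of S_3. The splitting field has degree |S_3| = 6 over Q, so [K : Q] = 6.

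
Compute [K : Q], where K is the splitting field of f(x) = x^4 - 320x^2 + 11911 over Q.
[K : Q] = 4

Solving the quadratic in x^2: x^2 = (320 ± √(320^2 - 4·11911))/2 = (320 ± √54756)/2 = (320 ± 234)/2, giving x^2 = 277 or x^2 = 43. So f(x) = (x^2 - 277)(x^2 - 43) and the roots of f are ±√277, ±√43. Hence the splitting field is K = Q(√277, √43). Since 277 and 43 are distinct squarefree integers > 1, their product 11911 is not a perfect square, so √43 ∉ Q(√277). By the tower law [K:Q] = [Q(√277,√43):Q(√277)] · [Q(√277):Q] = 2 · 2 = 4.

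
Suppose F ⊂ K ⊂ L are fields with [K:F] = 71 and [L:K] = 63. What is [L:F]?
[L:F] = 4473

The tower law says that for any tower of field extensions F ⊂ K ⊂ L with finite degrees, [L:F] = [L:K] · [K:F]. Here this gives [L:F] = 63 · 71 = 4473.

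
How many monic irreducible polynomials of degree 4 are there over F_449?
There are 10160690400 monic irreducible polynomials of degree 4 over F_449

Each element of F_{449^4} that lies in no proper subfield is a root of exactly one monic irreducible of degree 4 over F_449, and each such polynomial has 4 distinct roots in F_{449^4}. By Möbius inversion the count is N_449(4) = (1/4) Σ_{d|4} μ(4/d) · 449^d = (1/4)(μ(4)·449^1 + μ(2)·449^2 + μ(1)·449^4) = 40642761600/4 = 10160690400.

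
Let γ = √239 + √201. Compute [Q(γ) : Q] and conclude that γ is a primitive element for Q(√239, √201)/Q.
[Q(γ) : Q] = 4 (equivalently, Q(γ) = Q(√239, √201))

Obviously Q(γ) ⊆ Q(√239, √201), and [Q(√239, √201):Q] = 4 (since 239, 201 are distinct squarefree integers > 1 with 48039 not a perfect square). To show equality we compute the minimal polynomial of γ. From γ = √239 + √201: γ^2 = 239 + 2√(48039) + 201 = 440 + 2√(48039), so γ^2 - 440 = 2√(48039); squaring, (γ^2 - 440)^2 = 4·48039, i.e. γ^4 - 880γ^2 + 193600 - 192156 = 0, i.e. γ^4 - 880γ^2 + 1444 = 0. So γ is a root of x^4 - 880x^2 + 1444. This polynomial is irreducible over Q: it has no rational root (each ±√239 ± √201 is irrational), and any factorization into two quadratics over Q would force √(48039) ∈ Q (pairing opposite roots) or √239, √201 ∈ Q (other pairings), all impossible. Hence [Q(γ):Q] = 4 = [Q(√239, √201):Q], so Q(γ) = Q(√239, √201).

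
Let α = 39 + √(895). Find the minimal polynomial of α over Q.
m_α(x) = x^2 - 78x + 626

From α - 39 = √(895), squaring gives (α - 39)^2 = 895, i.e. α^2 - 78α + 1521 = 895, so α^2 - 78α + 626 = 0. The discriminant of x^2 - 78x + 626 is (-78)^2 - 4·(626) = 6084 - 2504 = 3580, and 4·(895) is not a perfect square in Q since 895 is squarefree and ≠ 1. Hence x^2 - 78x + 626 is irreducible over Q and is the minimal polynomial of α.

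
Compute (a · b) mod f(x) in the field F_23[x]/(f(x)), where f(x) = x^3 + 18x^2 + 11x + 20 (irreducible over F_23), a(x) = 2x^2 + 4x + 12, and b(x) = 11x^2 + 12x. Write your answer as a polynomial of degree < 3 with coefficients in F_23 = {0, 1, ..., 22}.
a · b ≡ 5 (mod f(x))

Multiply in F_23[x]: a(x)·b(x) = (2x^2 + 4x + 12)·(11x^2 + 12x) = 22x^4 + 22x^3 + 19x^2 + 6x. This has degree ≥ 3, so divide by f(x) over F_23: 22x^4 + 22x^3 + 19x^2 + 6x = (22x + 17)·(x^3 + 18x^2 + 11x + 20) + (5). Hence a·b ≡ 5 (mod f). (F_23[x]/(f) is a field with 23^3 = 12167 elements since f is irreducible of degree 3.)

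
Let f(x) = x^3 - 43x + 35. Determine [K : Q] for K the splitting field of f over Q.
[K : Q] = 6

By the rational root test, any rational root of the monic integer polynomial f(x) = x^3 - 43x + 35 must be an integer dividing the constant term 35, i.e. one of ±{1, 5, 7, 35}. Evaluating: f(1) = -7, f(-1) = 77, f(5) = -55, f(-5) = 125, f(7) = 77, f(-7) = -7, f(35) = 41405, f(-35) = -41335; none is 0, so f has no rational root and is therefore irreducible over Q (a cubic with no linear factor over a field is irreducible). For an irreducible cubic, the Galois group is A_3 or S_3 according as the discriminant disc(f) = -4a^3 - 27b^2 = -4·(-43)^3 - 27·(35)^2 = 284953 is or is not a square in Q. Here disc(f) = 284953 is not a perfect square in Q, so the Galois group of f over Q is not contained in A_3 and must be all of S_3. The splitting field has degree |S_3| = 6 over Q, so [K : Q] = 6.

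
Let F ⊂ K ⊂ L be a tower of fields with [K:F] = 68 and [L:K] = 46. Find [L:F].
[L:F] = 3128

The tower law says that for any tower of field extensions F ⊂ K ⊂ L with finite degrees, [L:F] = [L:K] · [K:F]. Here this gives [L:F] = 46 · 68 = 3128.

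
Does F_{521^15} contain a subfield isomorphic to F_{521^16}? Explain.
No: F_{521^16} is not a subfield of F_{521^15}

F_{p^m} embeds in F_{p^n} iff m | n. Here 16 ∤ 15 (since 15 = 0·16 + 15 with remainder 15 ≠ 0), so F_{521^16} is not a subfield of F_{521^15}. Equivalently: if it were, the tower law would give 16 = [F_{521^16}:F_521] dividing [F_{521^15}:F_521] = 15, contradiction.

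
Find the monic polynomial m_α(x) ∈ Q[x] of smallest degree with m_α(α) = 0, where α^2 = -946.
m_α(x) = x^2 + 946

α satisfies α^2 + 946 = 0, so x^2 + 946 annihilates α. Since d = -946 is squarefree and ≠ 1, it is not a perfect square in Q, so x^2 + 946 has no rational root and is therefore irreducible over Q (a degree-2 polynomial over a field is irreducible iff it has no root). Hence m_α(x) = x^2 + 946.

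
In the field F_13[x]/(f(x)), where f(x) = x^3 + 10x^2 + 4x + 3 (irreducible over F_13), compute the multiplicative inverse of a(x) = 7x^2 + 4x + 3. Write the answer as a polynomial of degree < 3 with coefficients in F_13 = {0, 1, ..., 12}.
a(x)^(-1) ≡ 3x^2 + 9x + 4 (mod f(x))

Since f is irreducible over F_13, F_13[x]/(f) is a field and a(x) ≠ 0 has an inverse. Apply the extended Euclidean algorithm to f(x) and a(x) in F_13[x]: f(x) = (2x + 4)·a(x) + (8x + 4);  a(x) = (9x + 9)·(8x + 4) + (6). The last nonzero remainder is the constant 6 = gcd(f, a) in F_13. Back-substituting through the division chain expresses 6 = s(x)·a(x) + t(x)·f(x) with s(x) ≡ 5x^2 + 2x + 11 (mod f), so (5x^2 + 2x + 11)·a(x) ≡ 6 (mod f). Multiplying by 6^(-1) ≡ 11 in F_13 gives a(x)^(-1) ≡ 11·(5x^2 + 2x + 11) ≡ 3x^2 + 9x + 4 (mod f). Check: (7x^2 + 4x + 3)·(3x^2 + 9x + 4) = 8x^4 + 10x^3 + 8x^2 + 4x + 12 ≡ 1 (mod x^3 + 10x^2 + 4x + 3).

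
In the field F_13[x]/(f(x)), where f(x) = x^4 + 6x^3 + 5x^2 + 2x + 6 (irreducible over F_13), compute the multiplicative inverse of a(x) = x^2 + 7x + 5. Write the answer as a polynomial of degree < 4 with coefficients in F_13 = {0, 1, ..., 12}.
a(x)^(-1) ≡ 9x^3 + 6x^2 + 9x (mod f(x))

Since f is irreducible over F_13, F_13[x]/(f) is a field and a(x) ≠ 0 has an inverse. Apply the extended Euclidean algorithm to f(x) and a(x) in F_13[x]: f(x) = (x^2 + 12x + 7)·a(x) + (10x + 10);  a(x) = (4x + 11)·(10x + 10) + (12). The last nonzero remainder is the constant 12 = gcd(f, a) in F_13. Back-substituting through the division chain expresses 12 = s(x)·a(x) + t(x)·f(x) with s(x) ≡ 4x^3 + 7x^2 + 4x (mod f), so (4x^3 + 7x^2 + 4x)·a(x) ≡ 12 (mod f). Multiplying by 12^(-1) ≡ 12 in F_13 gives a(x)^(-1) ≡ 12·(4x^3 + 7x^2 + 4x) ≡ 9x^3 + 6x^2 + 9x (mod f). Check: (x^2 + 7x + 5)·(9x^3 + 6x^2 + 9x) = 9x^5 + 4x^4 + 5x^3 + 2x^2 + 6x ≡ 1 (mod x^4 + 6x^3 + 5x^2 + 2x + 6).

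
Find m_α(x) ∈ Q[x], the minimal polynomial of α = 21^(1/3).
m_α(x) = x^3 - 21

α satisfies α^3 = 21, so x^3 - 21 annihilates α. By the rational root test, a rational root p/q (in lowest terms) of x^3 - 21 would satisfy p^3 = 21 q^3, forcing q = 1 and p^3 = 21; but 21 is not a perfect cube, contradiction. A monic cubic over Q with no rational root is irreducible (any nontrivial factorization would include a linear factor). Hence x^3 - 21 is the minimal polynomial of α, and in particular [Q(α):Q] = 3.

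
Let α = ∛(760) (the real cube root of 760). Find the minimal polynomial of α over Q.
m_α(x) = x^3 - 760

α satisfies α^3 = 760, so x^3 - 760 annihilates α. By the rational root test, a rational root p/q (in lowest terms) of x^3 - 760 would satisfy p^3 = 760 q^3, forcing q = 1 and p^3 = 760; but 760 is not a perfect cube, contradiction. A monic cubic over Q with no rational root is irreducible (any nontrivial factorization would include a linear factor). Hence x^3 - 760 is the minimal polynomial of α, and in particular [Q(α):Q] = 3.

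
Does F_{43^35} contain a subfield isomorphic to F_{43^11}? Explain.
No: F_{43^11} is not a subfield of F_{43^35}

F_{p^m} embeds in F_{p^n} iff m | n. Here 11 ∤ 35 (since 35 = 3·11 + 2 with remainder 2 ≠ 0), so F_{43^11} is not a subfield of F_{43^35}. Equivalently: if it were, the tower law would give 11 = [F_{43^11}:F_43] dividing [F_{43^35}:F_43] = 35, contradiction.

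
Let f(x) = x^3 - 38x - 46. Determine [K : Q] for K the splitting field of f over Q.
[K : Q] = 6

By the rational root test, any rational root of the monic integer polynomial f(x) = x^3 - 38x - 46 must be an integer dividing the constant term -46, i.e. one of ±{1, 2, 23, 46}. Evaluating: f(1) = -83, f(-1) = -9, f(2) = -114, f(-2) = 22, f(23) = 11247, f(-23) = -11339, f(46) = 95542, f(-46) = -95634; none is 0, so f has no rational root and is therefore irreducible over Q (a cubic with no linear factor over a field is irreducible). For an irreducible cubic, the Galois group is A_3 or S_3 according as the discriminant disc(f) = -4a^3 - 27b^2 = -4·(-38)^3 - 27·(-46)^2 = 162356 is or is not a square in Q. Here disc(f) = 162356 is not a perfect square in Q, so the Galois group of f over Q is not contained in A_3 and must be all of S_3. The splitting field has degree |S_3| = 6 over Q, so [K : Q] = 6.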